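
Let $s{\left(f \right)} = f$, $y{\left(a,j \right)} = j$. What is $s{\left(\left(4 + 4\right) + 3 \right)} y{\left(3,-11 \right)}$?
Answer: $-121$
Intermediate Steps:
$s{\left(\left(4 + 4\right) + 3 \right)} y{\left(3,-11 \right)} = \left(\left(4 + 4\right) + 3\right) \left(-11\right) = \left(8 + 3\right) \left(-11\right) = 11 \left(-11\right) = -121$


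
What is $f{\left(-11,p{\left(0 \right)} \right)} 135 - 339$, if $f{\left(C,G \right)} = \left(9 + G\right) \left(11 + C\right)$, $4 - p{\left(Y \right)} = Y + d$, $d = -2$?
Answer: $-339$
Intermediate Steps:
$p{\left(Y \right)} = 6 - Y$ ($p{\left(Y \right)} = 4 - \left(Y - 2\right) = 4 - \left(-2 + Y\right) = 6 - Y$)
$f{\left(-11,p{\left(0 \right)} \right)} 135 - 339 = \left(99 + 9 \left(-11\right) + 11 \left(6 - 0\right) - 11 \left(6 - 0\right)\right) 135 - 339 = \left(99 - 99 + 11 \left(6 + 0\right) - 11 \left(6 + 0\right)\right) 135 - 339 = \left(99 - 99 + 11 \cdot 6 - 66\right) 135 - 339 = \left(99 - 99 + 66 - 66\right) 135 - 339 = 0 \cdot 135 - 339 = 0 - 339 = -339$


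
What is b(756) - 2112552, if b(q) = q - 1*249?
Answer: -2112045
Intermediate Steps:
b(q) = -249 + q (b(q) = q - 249 = -249 + q)
b(756) - 2112552 = (-249 + 756) - 2112552 = 507 - 2112552 = -2112045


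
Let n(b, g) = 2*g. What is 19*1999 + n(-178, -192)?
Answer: 37597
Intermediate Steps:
19*1999 + n(-178, -192) = 19*1999 + 2*(-192) = 37981 - 384 = 37597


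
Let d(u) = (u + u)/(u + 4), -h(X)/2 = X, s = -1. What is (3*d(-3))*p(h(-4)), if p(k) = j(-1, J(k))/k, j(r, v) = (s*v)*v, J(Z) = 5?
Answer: 225/4 ≈ 56.250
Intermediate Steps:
h(X) = -2*X
d(u) = 2*u/(4 + u) (d(u) = (2*u)/(4 + u) = 2*u/(4 + u))
j(r, v) = -v² (j(r, v) = (-v)*v = -v²)
p(k) = -25/k (p(k) = (-1*5²)/k = (-1*25)/k = -25/k)
(3*d(-3))*p(h(-4)) = (3*(2*(-3)/(4 - 3)))*(-25/((-2*(-4)))) = (3*(2*(-3)/1))*(-25/8) = (3*(2*(-3)*1))*(-25*⅛) = (3*(-6))*(-25/8) = -18*(-25/8) = 225/4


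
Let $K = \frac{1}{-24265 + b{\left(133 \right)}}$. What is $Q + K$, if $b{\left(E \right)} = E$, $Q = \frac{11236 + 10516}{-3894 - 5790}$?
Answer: $- \frac{43744079}{19474524} \approx -2.2462$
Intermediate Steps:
$Q = - \frac{5438}{2421}$ ($Q = \frac{21752}{-9684} = 21752 \left(- \frac{1}{9684}\right) = - \frac{5438}{2421} \approx -2.2462$)
$K = - \frac{1}{24132}$ ($K = \frac{1}{-24265 + 133} = \frac{1}{-24132} = - \frac{1}{24132} \approx -4.1439 \cdot 10^{-5}$)
$Q + K = - \frac{5438}{2421} - \frac{1}{24132} = - \frac{43744079}{19474524}$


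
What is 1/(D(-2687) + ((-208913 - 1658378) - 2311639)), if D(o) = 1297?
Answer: -1/4177633 ≈ -2.3937e-7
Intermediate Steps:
1/(D(-2687) + ((-208913 - 1658378) - 2311639)) = 1/(1297 + ((-208913 - 1658378) - 2311639)) = 1/(1297 + (-1867291 - 2311639)) = 1/(1297 - 4178930) = 1/(-4177633) = -1/4177633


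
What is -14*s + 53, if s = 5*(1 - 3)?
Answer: 193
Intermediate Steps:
s = -10 (s = 5*(-2) = -10)
-14*s + 53 = -14*(-10) + 53 = 140 + 53 = 193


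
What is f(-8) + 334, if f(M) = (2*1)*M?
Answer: 318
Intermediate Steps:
f(M) = 2*M
f(-8) + 334 = 2*(-8) + 334 = -16 + 334 = 318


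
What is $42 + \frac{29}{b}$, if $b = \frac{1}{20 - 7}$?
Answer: $419$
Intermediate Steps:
$b = \frac{1}{13} \approx 0.076923$
$42 + \frac{29}{b} = 42 + 29 \frac{1}{\frac{1}{13}} = 42 + 29 \cdot 13 = 42 + 377 = 419$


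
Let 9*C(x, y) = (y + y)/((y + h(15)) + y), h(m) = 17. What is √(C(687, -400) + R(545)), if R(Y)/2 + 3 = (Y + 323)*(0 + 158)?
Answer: 7*√3431823402/783 ≈ 523.72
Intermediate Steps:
R(Y) = 102062 + 316*Y (R(Y) = -6 + 2*((Y + 323)*(0 + 158)) = -6 + 2*((323 + Y)*158) = -6 + 2*(51034 + 158*Y) = -6 + (102068 + 316*Y) = 102062 + 316*Y)
C(x, y) = 2*y/(9*(17 + 2*y)) (C(x, y) = ((y + y)/((y + 17) + y))/9 = ((2*y)/((17 + y) + y))/9 = ((2*y)/(17 + 2*y))/9 = (2*y/(17 + 2*y))/9 = 2*y/(9*(17 + 2*y)))
√(C(687, -400) + R(545)) = √((2/9)*(-400)/(17 + 2*(-400)) + (102062 + 316*545)) = √((2/9)*(-400)/(17 - 800) + (102062 + 172220)) = √((2/9)*(-400)/(-783) + 274282) = √((2/9)*(-400)*(-1/783) + 274282) = √(800/7047 + 274282) = √(1932866054/7047) = 7*√3431823402/783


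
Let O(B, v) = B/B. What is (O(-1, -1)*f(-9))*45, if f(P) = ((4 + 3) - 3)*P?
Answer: -1620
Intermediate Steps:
O(B, v) = 1
f(P) = 4*P (f(P) = (7 - 3)*P = 4*P)
(O(-1, -1)*f(-9))*45 = (1*(4*(-9)))*45 = (1*(-36))*45 = -36*45 = -1620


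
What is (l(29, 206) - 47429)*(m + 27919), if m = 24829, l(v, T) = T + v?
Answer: -2489389112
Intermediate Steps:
(l(29, 206) - 47429)*(m + 27919) = ((206 + 29) - 47429)*(24829 + 27919) = (235 - 47429)*52748 = -47194*52748 = -2489389112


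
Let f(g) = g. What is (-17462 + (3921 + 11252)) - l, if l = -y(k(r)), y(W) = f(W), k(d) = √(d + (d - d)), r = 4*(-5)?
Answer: -2289 + 2*I*√5 ≈ -2289.0 + 4.4721*I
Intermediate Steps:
r = -20
k(d) = √d (k(d) = √(d + 0) = √d)
y(W) = W
l = -2*I*√5 (l = -√(-20) = -2*I*√5 ≈ -4.4721*I)
(-17462 + (3921 + 11252)) - l = (-17462 + (3921 + 11252)) - (-2)*I*√5 = (-17462 + 15173) + 2*I*√5 = -2289 + 2*I*√5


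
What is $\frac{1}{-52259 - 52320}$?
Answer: $- \frac{1}{104579} \approx -9.5622 \cdot 10^{-6}$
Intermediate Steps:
$\frac{1}{-52259 - 52320} = \frac{1}{-104579} = - \frac{1}{104579}$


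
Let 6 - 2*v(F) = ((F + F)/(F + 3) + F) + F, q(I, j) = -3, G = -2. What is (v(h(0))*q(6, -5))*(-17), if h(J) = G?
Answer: 357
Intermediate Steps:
h(J) = -2
v(F) = 3 - F - F/(3 + F) (v(F) = 3 - (((F + F)/(F + 3) + F) + F)/2 = 3 - (((2*F)/(3 + F) + F) + F)/2 = 3 - ((2*F/(3 + F) + F) + F)/2 = 3 - ((F + 2*F/(3 + F)) + F)/2 = 3 - (2*F + 2*F/(3 + F))/2 = 3 + (-F - F/(3 + F)) = 3 - F - F/(3 + F))
(v(h(0))*q(6, -5))*(-17) = (((9 - 1*(-2) - 1*(-2)²)/(3 - 2))*(-3))*(-17) = (((9 + 2 - 1*4)/1)*(-3))*(-17) = ((1*(9 + 2 - 4))*(-3))*(-17) = ((1*7)*(-3))*(-17) = (7*(-3))*(-17) = -21*(-17) = 357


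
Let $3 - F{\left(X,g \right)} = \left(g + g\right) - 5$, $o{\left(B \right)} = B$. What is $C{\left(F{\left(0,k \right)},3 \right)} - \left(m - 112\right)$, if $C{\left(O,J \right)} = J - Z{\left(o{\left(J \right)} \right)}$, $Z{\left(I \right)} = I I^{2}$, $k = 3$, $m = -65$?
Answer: $153$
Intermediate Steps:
$Z{\left(I \right)} = I^{3}$
$F{\left(X,g \right)} = 8 - 2 g$ ($F{\left(X,g \right)} = 3 - \left(\left(g + g\right) - 5\right) = 3 - \left(2 g - 5\right) = 3 - \left(-5 + 2 g\right) = 8 - 2 g$)
$C{\left(O,J \right)} = J - J^{3}$
$C{\left(F{\left(0,k \right)},3 \right)} - \left(m - 112\right) = \left(3 - 3^{3}\right) - \left(-65 - 112\right) = \left(3 - 27\right) - -177 = \left(3 - 27\right) + 177 = -24 + 177 = 153$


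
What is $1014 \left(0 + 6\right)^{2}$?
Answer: $36504$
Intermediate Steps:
$1014 \left(0 + 6\right)^{2} = 1014 \cdot 6^{2} = 1014 \cdot 36 = 36504$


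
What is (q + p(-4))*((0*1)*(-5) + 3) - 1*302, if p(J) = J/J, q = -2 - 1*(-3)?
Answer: -296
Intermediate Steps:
q = 1 (q = -2 + 3 = 1)
p(J) = 1
(q + p(-4))*((0*1)*(-5) + 3) - 1*302 = (1 + 1)*((0*1)*(-5) + 3) - 1*302 = 2*(0*(-5) + 3) - 302 = 2*(0 + 3) - 302 = 2*3 - 302 = 6 - 302 = -296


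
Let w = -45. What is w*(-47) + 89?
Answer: 2204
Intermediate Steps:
w*(-47) + 89 = -45*(-47) + 89 = 2115 + 89 = 2204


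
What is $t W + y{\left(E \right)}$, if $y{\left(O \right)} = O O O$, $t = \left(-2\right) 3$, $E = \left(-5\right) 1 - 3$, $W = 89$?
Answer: $-1046$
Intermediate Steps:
$E = -8$ ($E = -5 - 3 = -8$)
$t = -6$
$y{\left(O \right)} = O^{3}$ ($y{\left(O \right)} = O^{2} O = O^{3}$)
$t W + y{\left(E \right)} = \left(-6\right) 89 + \left(-8\right)^{3} = -534 - 512 = -1046$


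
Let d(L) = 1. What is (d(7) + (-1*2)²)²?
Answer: 25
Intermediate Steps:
(d(7) + (-1*2)²)² = (1 + (-1*2)²)² = (1 + (-2)²)² = (1 + 4)² = 5² = 25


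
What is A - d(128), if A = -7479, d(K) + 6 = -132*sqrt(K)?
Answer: -7473 + 1056*sqrt(2) ≈ -5979.6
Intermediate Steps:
d(K) = -6 - 132*sqrt(K)
A - d(128) = -7479 - (-6 - 1056*sqrt(2)) = -7479 + (6 + 1056*sqrt(2)) = -7473 + 1056*sqrt(2)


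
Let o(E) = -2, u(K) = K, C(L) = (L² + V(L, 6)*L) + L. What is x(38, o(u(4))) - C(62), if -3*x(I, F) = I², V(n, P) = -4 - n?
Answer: -886/3 ≈ -295.33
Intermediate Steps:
C(L) = L + L² + L*(-4 - L) (C(L) = (L² + (-4 - L)*L) + L = (L² + L*(-4 - L)) + L = L + L² + L*(-4 - L))
x(I, F) = -I²/3
x(38, o(u(4))) - C(62) = -⅓*38² - (-3)*62 = -⅓*1444 - 1*(-186) = -1444/3 + 186 = -886/3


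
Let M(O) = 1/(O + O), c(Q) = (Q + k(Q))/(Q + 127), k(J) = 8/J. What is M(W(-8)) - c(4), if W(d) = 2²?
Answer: 83/1048 ≈ 0.079198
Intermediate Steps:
W(d) = 4
c(Q) = (Q + 8/Q)/(127 + Q) (c(Q) = (Q + 8/Q)/(Q + 127) = (Q + 8/Q)/(127 + Q))
M(O) = 1/(2*O)
M(W(-8)) - c(4) = (½)/4 - (8 + 4²)/(4*(127 + 4)) = (½)*(¼) - (8 + 16)/(4*131) = ⅛ - 24/(4*131) = ⅛ - 1*6/131 = ⅛ - 6/131 = 83/1048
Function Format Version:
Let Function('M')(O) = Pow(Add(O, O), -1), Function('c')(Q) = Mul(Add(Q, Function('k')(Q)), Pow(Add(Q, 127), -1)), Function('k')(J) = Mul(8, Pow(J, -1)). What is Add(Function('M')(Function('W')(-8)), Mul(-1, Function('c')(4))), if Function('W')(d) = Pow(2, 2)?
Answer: Rational(83, 1048) ≈ 0.079198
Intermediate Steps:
Function('W')(d) = 4
Function('c')(Q) = Mul(Pow(Add(127, Q), -1), Add(Q, Mul(8, Pow(Q, -1)))) (Function('c')(Q) = Mul(Add(Q, Mul(8, Pow(Q, -1))), Pow(Add(Q, 127), -1)) = Mul(Add(Q, Mul(8, Pow(Q, -1))), Pow(Add(127, Q), -1)) = Mul(Pow(Add(127, Q), -1), Add(Q, Mul(8, Pow(Q, -1)))))
Function('M')(O) = Mul(Rational(1, 2), Pow(O, -1)) (Function('M')(O) = Pow(Mul(2, O), -1) = Mul(Rational(1, 2), Pow(O, -1)))
Add(Function('M')(Function('W')(-8)), Mul(-1, Function('c')(4))) = Add(Mul(Rational(1, 2), Pow(4, -1)), Mul(-1, Mul(Pow(4, -1), Pow(Add(127, 4), -1), Add(8, Pow(4, 2))))) = Add(Mul(Rational(1, 2), Rational(1, 4)), Mul(-1, Mul(Rational(1, 4), Pow(131, -1), Add(8, 16)))) = Add(Rational(1, 8), Mul(-1, Mul(Rational(1, 4), Rational(1, 131), 24))) = Add(Rational(1, 8), Mul(-1, Rational(6, 131))) = Add(Rational(1, 8), Rational(-6, 131)) = Rational(83, 1048)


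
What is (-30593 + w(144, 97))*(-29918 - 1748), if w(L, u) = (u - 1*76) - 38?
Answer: 969296260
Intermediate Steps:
w(L, u) = -114 + u (w(L, u) = (u - 76) - 38 = (-76 + u) - 38 = -114 + u)
(-30593 + w(144, 97))*(-29918 - 1748) = (-30593 + (-114 + 97))*(-29918 - 1748) = (-30593 - 17)*(-31666) = -30610*(-31666) = 969296260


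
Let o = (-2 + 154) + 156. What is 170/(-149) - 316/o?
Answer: -24861/11473 ≈ -2.1669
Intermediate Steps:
o = 308 (o = 152 + 156 = 308)
170/(-149) - 316/o = 170/(-149) - 316/308 = 170*(-1/149) - 316*1/308 = -170/149 - 79/77 = -24861/11473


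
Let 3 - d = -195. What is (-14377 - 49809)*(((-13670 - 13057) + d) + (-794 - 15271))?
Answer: 2733938484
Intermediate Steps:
d = 198 (d = 3 - 1*(-195) = 3 + 195 = 198)
(-14377 - 49809)*(((-13670 - 13057) + d) + (-794 - 15271)) = (-14377 - 49809)*(((-13670 - 13057) + 198) + (-794 - 15271)) = -64186*((-26727 + 198) - 16065) = -64186*(-26529 - 16065) = -64186*(-42594) = 2733938484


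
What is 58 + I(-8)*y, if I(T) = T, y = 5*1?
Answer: 18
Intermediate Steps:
y = 5
58 + I(-8)*y = 58 - 8*5 = 58 - 40 = 18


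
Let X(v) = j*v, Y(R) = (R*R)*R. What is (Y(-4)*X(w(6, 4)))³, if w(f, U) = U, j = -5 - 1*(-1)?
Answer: 1073741824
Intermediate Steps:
Y(R) = R³ (Y(R) = R²*R = R³)
j = -4 (j = -5 + 1 = -4)
X(v) = -4*v
(Y(-4)*X(w(6, 4)))³ = ((-4)³*(-4*4))³ = (-64*(-16))³ = 1024³ = 1073741824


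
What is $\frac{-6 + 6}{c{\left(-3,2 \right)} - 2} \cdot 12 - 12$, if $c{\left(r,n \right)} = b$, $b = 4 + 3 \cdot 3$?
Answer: $-12$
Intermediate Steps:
$b = 13$ ($b = 4 + 9 = 13$)
$c{\left(r,n \right)} = 13$
$\frac{-6 + 6}{c{\left(-3,2 \right)} - 2} \cdot 12 - 12 = \frac{-6 + 6}{13 - 2} \cdot 12 - 12 = \frac{0}{11} \cdot 12 - 12 = 0 \cdot \frac{1}{11} \cdot 12 - 12 = 0 \cdot 12 - 12 = 0 - 12 = -12$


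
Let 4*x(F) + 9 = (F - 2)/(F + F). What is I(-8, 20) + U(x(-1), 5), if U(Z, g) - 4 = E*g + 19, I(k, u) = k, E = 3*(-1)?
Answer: 0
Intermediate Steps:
E = -3
x(F) = -9/4 + (-2 + F)/(8*F) (x(F) = -9/4 + ((F - 2)/(F + F))/4 = -9/4 + ((-2 + F)/((2*F)))/4 = -9/4 + ((-2 + F)*(1/(2*F)))/4 = -9/4 + ((-2 + F)/(2*F))/4 = -9/4 + (-2 + F)/(8*F))
U(Z, g) = 23 - 3*g (U(Z, g) = 4 + (-3*g + 19) = 4 + (19 - 3*g) = 23 - 3*g)
I(-8, 20) + U(x(-1), 5) = -8 + (23 - 3*5) = -8 + (23 - 15) = -8 + 8 = 0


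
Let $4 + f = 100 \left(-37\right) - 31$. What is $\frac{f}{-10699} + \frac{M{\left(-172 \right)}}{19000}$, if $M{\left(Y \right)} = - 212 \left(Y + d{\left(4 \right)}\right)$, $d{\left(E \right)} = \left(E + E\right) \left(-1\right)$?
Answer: $\frac{11980971}{5082025} \approx 2.3575$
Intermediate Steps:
$f = -3735$ ($f = -4 + \left(100 \left(-37\right) - 31\right) = -4 - 3731 = -3735$)
$d{\left(E \right)} = - 2 E$ ($d{\left(E \right)} = 2 E \left(-1\right) = - 2 E$)
$M{\left(Y \right)} = 1696 - 212 Y$ ($M{\left(Y \right)} = - 212 \left(Y - 8\right) = - 212 \left(-8 + Y\right) = 1696 - 212 Y$)
$\frac{f}{-10699} + \frac{M{\left(-172 \right)}}{19000} = - \frac{3735}{-10699} + \frac{1696 - -36464}{19000} = \left(-3735\right) \left(- \frac{1}{10699}\right) + \left(1696 + 36464\right) \frac{1}{19000} = \frac{3735}{10699} + 38160 \cdot \frac{1}{19000} = \frac{3735}{10699} + \frac{954}{475} = \frac{11980971}{5082025}$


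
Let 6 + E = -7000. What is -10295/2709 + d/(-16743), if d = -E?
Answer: -63782813/15118929 ≈ -4.2187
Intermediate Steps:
E = -7006 (E = -6 - 7000 = -7006)
d = 7006 (d = -1*(-7006) = 7006)
-10295/2709 + d/(-16743) = -10295/2709 + 7006/(-16743) = -10295*1/2709 + 7006*(-1/16743) = -10295/2709 - 7006/16743 = -63782813/15118929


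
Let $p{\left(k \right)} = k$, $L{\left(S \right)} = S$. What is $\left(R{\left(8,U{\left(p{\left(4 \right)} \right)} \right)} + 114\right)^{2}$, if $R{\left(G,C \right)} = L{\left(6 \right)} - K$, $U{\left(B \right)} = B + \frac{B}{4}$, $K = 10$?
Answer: $12100$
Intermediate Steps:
$U{\left(B \right)} = \frac{5 B}{4}$ ($U{\left(B \right)} = B + B \frac{1}{4} = B + \frac{B}{4} = \frac{5 B}{4}$)
$R{\left(G,C \right)} = -4$ ($R{\left(G,C \right)} = 6 - 10 = -4$)
$\left(R{\left(8,U{\left(p{\left(4 \right)} \right)} \right)} + 114\right)^{2} = \left(-4 + 114\right)^{2} = 110^{2} = 12100$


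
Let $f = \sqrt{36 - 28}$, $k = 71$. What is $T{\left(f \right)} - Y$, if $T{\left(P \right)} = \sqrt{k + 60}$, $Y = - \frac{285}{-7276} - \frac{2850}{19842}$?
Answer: $\frac{2513605}{24061732} + \sqrt{131} \approx 11.55$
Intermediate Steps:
$Y = - \frac{2513605}{24061732}$ ($Y = \left(-285\right) \left(- \frac{1}{7276}\right) - \frac{475}{3307} = \frac{285}{7276} - \frac{475}{3307} = - \frac{2513605}{24061732} \approx -0.10446$)
$f = 2 \sqrt{2}$ ($f = \sqrt{8} = 2 \sqrt{2} \approx 2.8284$)
$T{\left(P \right)} = \sqrt{131}$ ($T{\left(P \right)} = \sqrt{71 + 60} = \sqrt{131}$)
$T{\left(f \right)} - Y = \sqrt{131} - - \frac{2513605}{24061732} = \sqrt{131} + \frac{2513605}{24061732} = \frac{2513605}{24061732} + \sqrt{131}$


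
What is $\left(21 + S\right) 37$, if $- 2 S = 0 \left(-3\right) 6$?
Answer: $777$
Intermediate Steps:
$S = 0$ ($S = - \frac{0 \left(-3\right) 6}{2} = - \frac{0 \cdot 6}{2} = \left(- \frac{1}{2}\right) 0 = 0$)
$\left(21 + S\right) 37 = \left(21 + 0\right) 37 = 21 \cdot 37 = 777$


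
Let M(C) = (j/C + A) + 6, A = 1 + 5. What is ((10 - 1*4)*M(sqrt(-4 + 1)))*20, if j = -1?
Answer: 1440 + 40*I*sqrt(3) ≈ 1440.0 + 69.282*I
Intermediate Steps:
A = 6
M(C) = 12 - 1/C (M(C) = (-1/C + 6) + 6 = (6 - 1/C) + 6 = 12 - 1/C)
((10 - 1*4)*M(sqrt(-4 + 1)))*20 = ((10 - 1*4)*(12 - 1/(sqrt(-4 + 1))))*20 = ((10 - 4)*(12 - 1/(sqrt(-3))))*20 = (6*(12 - 1/(I*sqrt(3))))*20 = (6*(12 - (-1)*I*sqrt(3)/3))*20 = (6*(12 + I*sqrt(3)/3))*20 = (72 + 2*I*sqrt(3))*20 = 1440 + 40*I*sqrt(3)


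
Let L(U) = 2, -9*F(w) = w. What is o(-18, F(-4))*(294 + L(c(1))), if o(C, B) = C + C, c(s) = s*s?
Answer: -10656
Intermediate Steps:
F(w) = -w/9
c(s) = s²
o(C, B) = 2*C
o(-18, F(-4))*(294 + L(c(1))) = (2*(-18))*(294 + 2) = -36*296 = -10656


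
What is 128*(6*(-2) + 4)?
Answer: -1024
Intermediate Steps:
128*(6*(-2) + 4) = 128*(-12 + 4) = 128*(-8) = -1024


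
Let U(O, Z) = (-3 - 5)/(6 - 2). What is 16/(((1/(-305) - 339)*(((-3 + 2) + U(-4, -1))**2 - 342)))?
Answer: 1220/8607717 ≈ 0.00014173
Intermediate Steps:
U(O, Z) = -2 (U(O, Z) = -8/4 = -8*1/4 = -2)
16/(((1/(-305) - 339)*(((-3 + 2) + U(-4, -1))**2 - 342))) = 16/(((1/(-305) - 339)*(((-3 + 2) - 2)**2 - 342))) = 16/(((-1/305 - 339)*((-1 - 2)**2 - 342))) = 16/((-103396*((-3)**2 - 342)/305)) = 16/((-103396*(9 - 342)/305)) = 16/((-103396/305*(-333))) = 16/(34430868/305) = 16*(305/34430868) = 1220/8607717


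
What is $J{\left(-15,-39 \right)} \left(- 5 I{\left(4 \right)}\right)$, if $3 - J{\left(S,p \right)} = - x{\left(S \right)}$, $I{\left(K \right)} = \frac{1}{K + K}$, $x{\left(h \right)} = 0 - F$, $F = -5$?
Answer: $-5$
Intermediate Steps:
$x{\left(h \right)} = 5$ ($x{\left(h \right)} = 0 - -5 = 0 + 5 = 5$)
$I{\left(K \right)} = \frac{1}{2 K}$
$J{\left(S,p \right)} = 8$ ($J{\left(S,p \right)} = 3 - \left(-1\right) 5 = 3 - -5 = 3 + 5 = 8$)
$J{\left(-15,-39 \right)} \left(- 5 I{\left(4 \right)}\right) = 8 \left(- 5 \frac{1}{2 \cdot 4}\right) = 8 \left(- 5 \cdot \frac{1}{2} \cdot \frac{1}{4}\right) = 8 \left(\left(-5\right) \frac{1}{8}\right) = 8 \left(- \frac{5}{8}\right) = -5$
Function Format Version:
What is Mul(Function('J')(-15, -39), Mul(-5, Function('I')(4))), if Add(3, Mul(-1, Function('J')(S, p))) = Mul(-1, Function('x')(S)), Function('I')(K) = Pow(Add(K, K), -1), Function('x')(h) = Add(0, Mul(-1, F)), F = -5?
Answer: -5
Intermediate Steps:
Function('x')(h) = 5 (Function('x')(h) = Add(0, Mul(-1, -5)) = Add(0, 5) = 5)
Function('I')(K) = Mul(Rational(1, 2), Pow(K, -1)) (Function('I')(K) = Pow(Mul(2, K), -1) = Mul(Rational(1, 2), Pow(K, -1)))
Function('J')(S, p) = 8 (Function('J')(S, p) = Add(3, Mul(-1, Mul(-1, 5))) = Add(3, Mul(-1, -5)) = Add(3, 5) = 8)
Mul(Function('J')(-15, -39), Mul(-5, Function('I')(4))) = Mul(8, Mul(-5, Mul(Rational(1, 2), Pow(4, -1)))) = Mul(8, Mul(-5, Mul(Rational(1, 2), Rational(1, 4)))) = Mul(8, Mul(-5, Rational(1, 8))) = Mul(8, Rational(-5, 8)) = -5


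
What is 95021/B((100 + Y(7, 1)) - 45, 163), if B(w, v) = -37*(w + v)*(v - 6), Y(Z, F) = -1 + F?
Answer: -95021/1266362 ≈ -0.075035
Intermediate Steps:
B(w, v) = -37*(-6 + v)*(v + w) (B(w, v) = -37*(v + w)*(-6 + v) = -37*(-6 + v)*(v + w))
95021/B((100 + Y(7, 1)) - 45, 163) = 95021/(-37*163² + 222*163 + 222*((100 + (-1 + 1)) - 45) - 37*163*((100 + (-1 + 1)) - 45)) = 95021/(-37*26569 + 36186 + 222*((100 + 0) - 45) - 37*163*((100 + 0) - 45)) = 95021/(-983053 + 36186 + 222*(100 - 45) - 37*163*(100 - 45)) = 95021/(-983053 + 36186 + 222*55 - 37*163*55) = 95021/(-983053 + 36186 + 12210 - 331705) = 95021/(-1266362) = 95021*(-1/1266362) = -95021/1266362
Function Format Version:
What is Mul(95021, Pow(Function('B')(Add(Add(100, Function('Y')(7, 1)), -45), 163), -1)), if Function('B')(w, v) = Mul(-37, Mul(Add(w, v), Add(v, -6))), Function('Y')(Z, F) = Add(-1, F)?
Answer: Rational(-95021, 1266362) ≈ -0.075035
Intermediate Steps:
Function('B')(w, v) = Mul(-37, Add(-6, v), Add(v, w)) (Function('B')(w, v) = Mul(-37, Mul(Add(v, w), Add(-6, v))) = Mul(-37, Mul(Add(-6, v), Add(v, w))) = Mul(-37, Add(-6, v), Add(v, w)))
Mul(95021, Pow(Function('B')(Add(Add(100, Function('Y')(7, 1)), -45), 163), -1)) = Mul(95021, Pow(Add(Mul(-37, Pow(163, 2)), Mul(222, 163), Mul(222, Add(Add(100, Add(-1, 1)), -45)), Mul(-37, 163, Add(Add(100, Add(-1, 1)), -45))), -1)) = Mul(95021, Pow(Add(Mul(-37, 26569), 36186, Mul(222, Add(Add(100, 0), -45)), Mul(-37, 163, Add(Add(100, 0), -45))), -1)) = Mul(95021, Pow(Add(-983053, 36186, Mul(222, Add(100, -45)), Mul(-37, 163, Add(100, -45))), -1)) = Mul(95021, Pow(Add(-983053, 36186, Mul(222, 55), Mul(-37, 163, 55)), -1)) = Mul(95021, Pow(Add(-983053, 36186, 12210, -331705), -1)) = Mul(95021, Pow(-1266362, -1)) = Mul(95021, Rational(-1, 1266362)) = Rational(-95021, 1266362)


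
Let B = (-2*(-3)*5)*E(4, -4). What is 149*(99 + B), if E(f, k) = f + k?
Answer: 14751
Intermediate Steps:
B = 0 (B = (-2*(-3)*5)*(4 - 4) = (6*5)*0 = 30*0 = 0)
149*(99 + B) = 149*(99 + 0) = 149*99 = 14751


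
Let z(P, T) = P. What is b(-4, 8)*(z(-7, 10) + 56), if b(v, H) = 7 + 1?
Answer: 392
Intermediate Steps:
b(v, H) = 8
b(-4, 8)*(z(-7, 10) + 56) = 8*(-7 + 56) = 8*49 = 392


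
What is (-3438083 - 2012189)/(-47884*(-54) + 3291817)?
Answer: -5450272/5877553 ≈ -0.92730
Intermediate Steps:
(-3438083 - 2012189)/(-47884*(-54) + 3291817) = -5450272/(2585736 + 3291817) = -5450272/5877553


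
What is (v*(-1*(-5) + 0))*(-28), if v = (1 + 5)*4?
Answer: -3360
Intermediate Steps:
v = 24 (v = 6*4 = 24)
(v*(-1*(-5) + 0))*(-28) = (24*(-1*(-5) + 0))*(-28) = (24*(5 + 0))*(-28) = (24*5)*(-28) = 120*(-28) = -3360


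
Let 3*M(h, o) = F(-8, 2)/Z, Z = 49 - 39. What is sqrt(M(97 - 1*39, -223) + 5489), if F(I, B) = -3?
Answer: sqrt(548890)/10 ≈ 74.087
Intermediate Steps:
Z = 10
M(h, o) = -1/10 (M(h, o) = (-3/10)/3 = (-3*1/10)/3 = (1/3)*(-3/10) = -1/10)
sqrt(M(97 - 1*39, -223) + 5489) = sqrt(-1/10 + 5489) = sqrt(54889/10) = sqrt(548890)/10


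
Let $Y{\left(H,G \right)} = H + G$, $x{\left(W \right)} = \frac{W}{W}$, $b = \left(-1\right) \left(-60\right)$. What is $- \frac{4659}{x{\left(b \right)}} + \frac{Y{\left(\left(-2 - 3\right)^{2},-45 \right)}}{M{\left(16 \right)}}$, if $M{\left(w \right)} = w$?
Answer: $- \frac{18641}{4} \approx -4660.3$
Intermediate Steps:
$b = 60$
$x{\left(W \right)} = 1$
$Y{\left(H,G \right)} = G + H$
$- \frac{4659}{x{\left(b \right)}} + \frac{Y{\left(\left(-2 - 3\right)^{2},-45 \right)}}{M{\left(16 \right)}} = - \frac{4659}{1} + \frac{-45 + \left(-2 - 3\right)^{2}}{16} = \left(-4659\right) 1 + \left(-45 + \left(-5\right)^{2}\right) \frac{1}{16} = -4659 + \left(-45 + 25\right) \frac{1}{16} = -4659 - \frac{5}{4} = - \frac{18641}{4}$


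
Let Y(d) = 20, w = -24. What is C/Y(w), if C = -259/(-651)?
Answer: 37/1860 ≈ 0.019892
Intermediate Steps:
C = 37/93 (C = -259*(-1/651) = 37/93 ≈ 0.39785)
C/Y(w) = (37/93)/20 = (37/93)*(1/20) = 37/1860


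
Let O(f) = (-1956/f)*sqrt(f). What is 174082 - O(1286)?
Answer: 174082 + 978*sqrt(1286)/643 ≈ 1.7414e+5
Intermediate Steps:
O(f) = -1956/sqrt(f)
174082 - O(1286) = 174082 - (-1956)/sqrt(1286) = 174082 - (-1956)*sqrt(1286)/1286 = 174082 - (-978)*sqrt(1286)/643 = 174082 + 978*sqrt(1286)/643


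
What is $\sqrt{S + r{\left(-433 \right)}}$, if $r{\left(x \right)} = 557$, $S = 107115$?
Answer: $2 \sqrt{26918} \approx 328.13$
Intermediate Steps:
$\sqrt{S + r{\left(-433 \right)}} = \sqrt{107115 + 557} = \sqrt{107672} = 2 \sqrt{26918}$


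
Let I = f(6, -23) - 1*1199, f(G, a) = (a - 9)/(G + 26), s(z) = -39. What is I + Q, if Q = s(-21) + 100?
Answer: -1139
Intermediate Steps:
Q = 61 (Q = -39 + 100 = 61)
f(G, a) = (-9 + a)/(26 + G)
I = -1200 (I = (-9 - 23)/(26 + 6) - 1*1199 = -32/32 - 1199 = (1/32)*(-32) - 1199 = -1 - 1199 = -1200)
I + Q = -1200 + 61 = -1139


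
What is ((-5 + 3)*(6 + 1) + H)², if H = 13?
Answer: 1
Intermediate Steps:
((-5 + 3)*(6 + 1) + H)² = ((-5 + 3)*(6 + 1) + 13)² = (-2*7 + 13)² = (-14 + 13)² = (-1)² = 1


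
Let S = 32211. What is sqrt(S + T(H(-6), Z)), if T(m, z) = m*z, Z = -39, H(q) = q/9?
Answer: sqrt(32237) ≈ 179.55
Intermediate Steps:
H(q) = q/9 (H(q) = q*(1/9) = q/9)
sqrt(S + T(H(-6), Z)) = sqrt(32211 + ((1/9)*(-6))*(-39)) = sqrt(32211 - 2/3*(-39)) = sqrt(32211 + 26) = sqrt(32237)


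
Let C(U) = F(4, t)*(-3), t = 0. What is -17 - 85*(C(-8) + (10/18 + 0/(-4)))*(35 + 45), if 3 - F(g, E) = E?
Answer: 516647/9 ≈ 57405.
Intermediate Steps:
F(g, E) = 3 - E
C(U) = -9 (C(U) = (3 - 1*0)*(-3) = (3 + 0)*(-3) = 3*(-3) = -9)
-17 - 85*(C(-8) + (10/18 + 0/(-4)))*(35 + 45) = -17 - 85*(-9 + (10/18 + 0/(-4)))*(35 + 45) = -17 - 85*(-9 + (10*(1/18) + 0*(-1/4)))*80 = -17 - 85*(-9 + (5/9 + 0))*80 = -17 - 85*(-9 + 5/9)*80 = -17 - (-6460)*80/9 = -17 - 85*(-6080/9) = -17 + 516800/9 = 516647/9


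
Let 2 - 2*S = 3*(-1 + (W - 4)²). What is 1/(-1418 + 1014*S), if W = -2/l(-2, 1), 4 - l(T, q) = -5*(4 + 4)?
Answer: -484/11507213 ≈ -4.2061e-5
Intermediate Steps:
l(T, q) = 44 (l(T, q) = 4 - (-5)*(4 + 4) = 4 - (-5)*8 = 4 - 1*(-40) = 4 + 40 = 44)
W = -1/22 (W = -2/44 = -2*1/44 = -1/22 ≈ -0.045455)
S = -21343/968 (S = 1 - 3*(-1 + (-1/22 - 4)²)/2 = 1 - 3*(-1 + (-89/22)²)/2 = 1 - 3*(-1 + 7921/484)/2 = 1 - 3*7437/(2*484) = 1 - ½*22311/484 = 1 - 22311/968 = -21343/968 ≈ -22.049)
1/(-1418 + 1014*S) = 1/(-1418 + 1014*(-21343/968)) = 1/(-1418 - 10820901/484) = 1/(-11507213/484) = -484/11507213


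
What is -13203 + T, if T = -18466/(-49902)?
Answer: -329418820/24951 ≈ -13203.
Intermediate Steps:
T = 9233/24951 (T = -18466*(-1/49902) = 9233/24951 ≈ 0.37005)
-13203 + T = -13203 + 9233/24951 = -329418820/24951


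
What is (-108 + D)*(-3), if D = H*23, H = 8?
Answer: -228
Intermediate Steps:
D = 184 (D = 8*23 = 184)
(-108 + D)*(-3) = (-108 + 184)*(-3) = 76*(-3) = -228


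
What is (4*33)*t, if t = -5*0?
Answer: 0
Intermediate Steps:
t = 0
(4*33)*t = (4*33)*0 = 132*0 = 0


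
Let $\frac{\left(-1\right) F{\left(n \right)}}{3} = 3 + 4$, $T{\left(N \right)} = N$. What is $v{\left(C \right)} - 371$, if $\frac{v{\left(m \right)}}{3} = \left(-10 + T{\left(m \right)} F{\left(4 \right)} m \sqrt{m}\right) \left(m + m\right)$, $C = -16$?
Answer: $589 + 2064384 i \approx 589.0 + 2.0644 \cdot 10^{6} i$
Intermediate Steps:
$F{\left(n \right)} = -21$ ($F{\left(n \right)} = - 3 \left(3 + 4\right) = \left(-3\right) 7 = -21$)
$v{\left(m \right)} = 6 m \left(-10 - 21 m^{\frac{5}{2}}\right)$ ($v{\left(m \right)} = 3 \left(-10 + m \left(-21\right) m \sqrt{m}\right) \left(m + m\right) = 3 \left(-10 + - 21 m m \sqrt{m}\right) 2 m = 3 \left(-10 + - 21 m^{2} \sqrt{m}\right) 2 m = 3 \left(-10 - 21 m^{\frac{5}{2}}\right) 2 m = 3 \cdot 2 m \left(-10 - 21 m^{\frac{5}{2}}\right) = 6 m \left(-10 - 21 m^{\frac{5}{2}}\right)$)
$v{\left(C \right)} - 371 = \left(- 126 \left(-16\right)^{\frac{7}{2}} - -960\right) - 371 = \left(- 126 \left(- 16384 i\right) + 960\right) - 371 = \left(2064384 i + 960\right) - 371 = \left(960 + 2064384 i\right) - 371 = 589 + 2064384 i$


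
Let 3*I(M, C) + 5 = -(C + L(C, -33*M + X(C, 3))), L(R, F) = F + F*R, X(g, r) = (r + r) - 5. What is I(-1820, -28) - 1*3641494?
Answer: -9302812/3 ≈ -3.1009e+6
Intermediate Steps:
X(g, r) = -5 + 2*r (X(g, r) = 2*r - 5 = -5 + 2*r)
I(M, C) = -5/3 - C/3 - (1 + C)*(1 - 33*M)/3 (I(M, C) = -5/3 + (-(C + (-33*M + (-5 + 2*3))*(1 + C)))/3 = -5/3 + (-(C + (-33*M + (-5 + 6))*(1 + C)))/3 = -5/3 + (-(C + (-33*M + 1)*(1 + C)))/3 = -5/3 + (-(C + (1 - 33*M)*(1 + C)))/3 = -5/3 + (-(C + (1 + C)*(1 - 33*M)))/3 = -5/3 + (-C - (1 + C)*(1 - 33*M))/3 = -5/3 + (-C/3 - (1 + C)*(1 - 33*M)/3) = -5/3 - C/3 - (1 + C)*(1 - 33*M)/3)
I(-1820, -28) - 1*3641494 = (-5/3 - ⅓*(-28) + (1 - 28)*(-1 + 33*(-1820))/3) - 1*3641494 = (-5/3 + 28/3 + (⅓)*(-27)*(-1 - 60060)) - 3641494 = (-5/3 + 28/3 + (⅓)*(-27)*(-60061)) - 3641494 = (-5/3 + 28/3 + 540549) - 3641494 = 1621670/3 - 3641494 = -9302812/3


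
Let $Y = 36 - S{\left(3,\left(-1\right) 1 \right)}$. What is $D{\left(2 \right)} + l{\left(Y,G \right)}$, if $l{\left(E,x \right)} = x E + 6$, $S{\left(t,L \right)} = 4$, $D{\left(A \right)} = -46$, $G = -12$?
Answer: $-424$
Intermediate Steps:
$Y = 32$ ($Y = 36 - 4 = 32$)
$l{\left(E,x \right)} = 6 + E x$ ($l{\left(E,x \right)} = E x + 6 = 6 + E x$)
$D{\left(2 \right)} + l{\left(Y,G \right)} = -46 + \left(6 + 32 \left(-12\right)\right) = -46 + \left(6 - 384\right) = -46 - 378 = -424$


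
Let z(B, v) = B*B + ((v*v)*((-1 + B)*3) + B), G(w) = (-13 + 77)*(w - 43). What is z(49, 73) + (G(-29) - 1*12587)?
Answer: 752631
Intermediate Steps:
G(w) = -2752 + 64*w (G(w) = 64*(-43 + w) = -2752 + 64*w)
z(B, v) = B + B² + v²*(-3 + 3*B) (z(B, v) = B² + (v²*(-3 + 3*B) + B) = B² + (B + v²*(-3 + 3*B)) = B + B² + v²*(-3 + 3*B))
z(49, 73) + (G(-29) - 1*12587) = (49 + 49² - 3*73² + 3*49*73²) + ((-2752 + 64*(-29)) - 1*12587) = (49 + 2401 - 3*5329 + 3*49*5329) + ((-2752 - 1856) - 12587) = (49 + 2401 - 15987 + 783363) + (-4608 - 12587) = 769826 - 17195 = 752631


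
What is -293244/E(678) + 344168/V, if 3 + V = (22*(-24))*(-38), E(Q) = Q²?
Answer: 4231270973/256158909 ≈ 16.518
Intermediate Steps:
V = 20061 (V = -3 + (22*(-24))*(-38) = -3 - 528*(-38) = -3 + 20064 = 20061)
-293244/E(678) + 344168/V = -293244/(678²) + 344168/20061 = -293244/459684 + 344168*(1/20061) = -293244*1/459684 + 344168/20061 = -24437/38307 + 344168/20061 = 4231270973/256158909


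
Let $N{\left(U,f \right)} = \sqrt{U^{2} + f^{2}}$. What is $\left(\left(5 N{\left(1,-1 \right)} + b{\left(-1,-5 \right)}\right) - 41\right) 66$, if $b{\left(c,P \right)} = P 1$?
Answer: $-3036 + 330 \sqrt{2} \approx -2569.3$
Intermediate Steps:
$b{\left(c,P \right)} = P$
$\left(\left(5 N{\left(1,-1 \right)} + b{\left(-1,-5 \right)}\right) - 41\right) 66 = \left(\left(5 \sqrt{1^{2} + \left(-1\right)^{2}} - 5\right) - 41\right) 66 = \left(\left(5 \sqrt{1 + 1} - 5\right) - 41\right) 66 = \left(\left(5 \sqrt{2} - 5\right) - 41\right) 66 = \left(\left(-5 + 5 \sqrt{2}\right) - 41\right) 66 = \left(-46 + 5 \sqrt{2}\right) 66 = -3036 + 330 \sqrt{2}$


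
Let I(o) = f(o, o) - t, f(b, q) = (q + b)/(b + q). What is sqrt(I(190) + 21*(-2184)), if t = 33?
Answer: 2*I*sqrt(11474) ≈ 214.23*I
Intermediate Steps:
f(b, q) = 1 (f(b, q) = (b + q)/(b + q) = 1)
I(o) = -32 (I(o) = 1 - 1*33 = 1 - 33 = -32)
sqrt(I(190) + 21*(-2184)) = sqrt(-32 + 21*(-2184)) = sqrt(-32 - 45864) = sqrt(-45896) = 2*I*sqrt(11474)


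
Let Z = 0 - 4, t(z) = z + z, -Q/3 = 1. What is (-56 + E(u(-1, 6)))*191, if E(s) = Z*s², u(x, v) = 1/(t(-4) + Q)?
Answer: -1294980/121 ≈ -10702.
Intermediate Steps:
Q = -3 (Q = -3*1 = -3)
t(z) = 2*z
Z = -4
u(x, v) = -1/11 (u(x, v) = 1/(2*(-4) - 3) = 1/(-8 - 3) = 1/(-11) = -1/11)
E(s) = -4*s²
(-56 + E(u(-1, 6)))*191 = (-56 - 4*(-1/11)²)*191 = (-56 - 4*1/121)*191 = (-56 - 4/121)*191 = -6780/121*191 = -1294980/121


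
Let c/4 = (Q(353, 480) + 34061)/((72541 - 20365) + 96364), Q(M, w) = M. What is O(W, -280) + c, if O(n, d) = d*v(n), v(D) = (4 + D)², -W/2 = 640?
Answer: -16929448378386/37135 ≈ -4.5589e+8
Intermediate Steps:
W = -1280 (W = -2*640 = -1280)
O(n, d) = d*(4 + n)²
c = 34414/37135 (c = 4*((353 + 34061)/((72541 - 20365) + 96364)) = 4*(34414/(52176 + 96364)) = 4*(34414/148540) = 4*(34414*(1/148540)) = 4*(17207/74270) = 34414/37135 ≈ 0.92673)
O(W, -280) + c = -280*(4 - 1280)² + 34414/37135 = -280*(-1276)² + 34414/37135 = -280*1628176 + 34414/37135 = -455889280 + 34414/37135 = -16929448378386/37135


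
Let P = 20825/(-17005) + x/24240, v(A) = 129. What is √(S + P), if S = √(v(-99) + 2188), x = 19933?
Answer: √(-170895871229505 + 424774573203600*√2317)/20610060 ≈ 6.9089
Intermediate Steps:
S = √2317 (S = √(129 + 2188) = √2317 ≈ 48.135)
P = -33167467/82440240 (P = 20825/(-17005) + 19933/24240 = 20825*(-1/17005) + 19933*(1/24240) = -4165/3401 + 19933/24240 = -33167467/82440240 ≈ -0.40232)
√(S + P) = √(√2317 - 33167467/82440240) = √(-33167467/82440240 + √2317)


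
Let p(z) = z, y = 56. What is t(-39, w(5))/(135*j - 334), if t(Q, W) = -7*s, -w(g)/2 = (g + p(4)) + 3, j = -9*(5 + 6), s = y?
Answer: 56/1957 ≈ 0.028615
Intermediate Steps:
s = 56
j = -99 (j = -9*11 = -99)
w(g) = -14 - 2*g (w(g) = -2*((g + 4) + 3) = -2*((4 + g) + 3) = -2*(7 + g) = -14 - 2*g)
t(Q, W) = -392 (t(Q, W) = -7*56 = -392)
t(-39, w(5))/(135*j - 334) = -392/(135*(-99) - 334) = -392/(-13365 - 334) = -392/(-13699) = -392*(-1/13699) = 56/1957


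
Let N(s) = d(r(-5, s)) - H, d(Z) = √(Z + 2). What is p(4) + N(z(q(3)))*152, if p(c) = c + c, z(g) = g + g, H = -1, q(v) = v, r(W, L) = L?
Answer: 160 + 304*√2 ≈ 589.92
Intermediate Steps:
z(g) = 2*g
d(Z) = √(2 + Z)
p(c) = 2*c
N(s) = 1 + √(2 + s) (N(s) = √(2 + s) - 1*(-1) = √(2 + s) + 1 = 1 + √(2 + s))
p(4) + N(z(q(3)))*152 = 2*4 + (1 + √(2 + 2*3))*152 = 8 + (1 + √(2 + 6))*152 = 8 + (1 + √8)*152 = 8 + (1 + 2*√2)*152 = 8 + (152 + 304*√2) = 160 + 304*√2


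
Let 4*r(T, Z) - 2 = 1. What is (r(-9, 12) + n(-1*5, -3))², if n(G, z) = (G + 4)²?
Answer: 49/16 ≈ 3.0625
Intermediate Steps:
r(T, Z) = ¾ (r(T, Z) = ½ + (¼)*1 = ½ + ¼ = ¾)
n(G, z) = (4 + G)²
(r(-9, 12) + n(-1*5, -3))² = (¾ + (4 - 1*5)²)² = (¾ + (4 - 5)²)² = (¾ + (-1)²)² = (¾ + 1)² = (7/4)² = 49/16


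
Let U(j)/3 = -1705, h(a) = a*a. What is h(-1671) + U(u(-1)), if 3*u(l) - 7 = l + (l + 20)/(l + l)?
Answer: 2787126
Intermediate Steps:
h(a) = a²
u(l) = 7/3 + l/3 + (20 + l)/(6*l) (u(l) = 7/3 + (l + (l + 20)/(l + l))/3 = 7/3 + (l + (20 + l)/((2*l)))/3 = 7/3 + (l + (20 + l)*(1/(2*l)))/3 = 7/3 + (l + (20 + l)/(2*l))/3 = 7/3 + (l/3 + (20 + l)/(6*l)) = 7/3 + l/3 + (20 + l)/(6*l))
U(j) = -5115 (U(j) = 3*(-1705) = -5115)
h(-1671) + U(u(-1)) = (-1671)² - 5115 = 2792241 - 5115 = 2787126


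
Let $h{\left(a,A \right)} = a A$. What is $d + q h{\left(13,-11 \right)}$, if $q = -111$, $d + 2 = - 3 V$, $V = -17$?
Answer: $15922$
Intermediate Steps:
$d = 49$ ($d = -2 - -51 = -2 + 51 = 49$)
$h{\left(a,A \right)} = A a$
$d + q h{\left(13,-11 \right)} = 49 - 111 \left(\left(-11\right) 13\right) = 49 - -15873 = 49 + 15873 = 15922$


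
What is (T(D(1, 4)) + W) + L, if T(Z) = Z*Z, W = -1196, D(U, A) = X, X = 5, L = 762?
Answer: -409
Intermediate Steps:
D(U, A) = 5
T(Z) = Z**2
(T(D(1, 4)) + W) + L = (5**2 - 1196) + 762 = (25 - 1196) + 762 = -1171 + 762 = -409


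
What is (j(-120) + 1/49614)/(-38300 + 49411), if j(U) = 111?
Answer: 5507155/551261154 ≈ 0.0099901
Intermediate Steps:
(j(-120) + 1/49614)/(-38300 + 49411) = (111 + 1/49614)/(-38300 + 49411) = (111 + 1/49614)/11111 = (5507155/49614)*(1/11111) = 5507155/551261154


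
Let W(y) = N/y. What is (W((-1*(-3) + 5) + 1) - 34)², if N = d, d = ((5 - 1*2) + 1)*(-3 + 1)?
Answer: 98596/81 ≈ 1217.2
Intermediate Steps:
d = -8 (d = ((5 - 2) + 1)*(-2) = (3 + 1)*(-2) = 4*(-2) = -8)
N = -8
W(y) = -8/y
(W((-1*(-3) + 5) + 1) - 34)² = (-8/((-1*(-3) + 5) + 1) - 34)² = (-8/((3 + 5) + 1) - 34)² = (-8/(8 + 1) - 34)² = (-8/9 - 34)² = (-314/9)² = 98596/81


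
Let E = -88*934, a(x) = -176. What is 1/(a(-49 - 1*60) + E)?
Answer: -1/82368 ≈ -1.2141e-5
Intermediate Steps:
E = -82192
1/(a(-49 - 1*60) + E) = 1/(-176 - 82192) = 1/(-82368) = -1/82368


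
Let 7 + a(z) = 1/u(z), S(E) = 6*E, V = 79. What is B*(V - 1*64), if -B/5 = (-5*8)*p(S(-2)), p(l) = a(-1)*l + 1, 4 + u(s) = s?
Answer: 262200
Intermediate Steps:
u(s) = -4 + s
a(z) = -7 + 1/(-4 + z)
p(l) = 1 - 36*l/5 (p(l) = ((29 - 7*(-1))/(-4 - 1))*l + 1 = ((29 + 7)/(-5))*l + 1 = (-1/5*36)*l + 1 = -36*l/5 + 1 = 1 - 36*l/5)
B = 17480 (B = -5*(-5*8)*(1 - 216*(-2)/5) = -(-200)*(1 - 36/5*(-12)) = -(-200)*(1 + 432/5) = -(-200)*437/5 = -5*(-3496) = 17480)
B*(V - 1*64) = 17480*(79 - 1*64) = 17480*(79 - 64) = 17480*15 = 262200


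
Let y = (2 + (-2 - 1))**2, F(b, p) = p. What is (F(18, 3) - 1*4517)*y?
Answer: -4514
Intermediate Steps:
y = 1 (y = (2 - 3)**2 = (-1)**2 = 1)
(F(18, 3) - 1*4517)*y = (3 - 1*4517)*1 = (3 - 4517)*1 = -4514*1 = -4514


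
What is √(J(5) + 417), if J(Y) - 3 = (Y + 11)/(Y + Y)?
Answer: 2*√2635/5 ≈ 20.533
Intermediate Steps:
J(Y) = 3 + (11 + Y)/(2*Y) (J(Y) = 3 + (Y + 11)/(Y + Y) = 3 + (11 + Y)/((2*Y)) = 3 + (11 + Y)*(1/(2*Y)) = 3 + (11 + Y)/(2*Y))
√(J(5) + 417) = √((½)*(11 + 7*5)/5 + 417) = √((½)*(⅕)*(11 + 35) + 417) = √((½)*(⅕)*46 + 417) = √(23/5 + 417) = √(2108/5) = 2*√2635/5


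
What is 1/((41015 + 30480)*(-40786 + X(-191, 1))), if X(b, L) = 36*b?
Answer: -1/3407594690 ≈ -2.9346e-10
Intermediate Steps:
1/((41015 + 30480)*(-40786 + X(-191, 1))) = 1/((41015 + 30480)*(-40786 + 36*(-191))) = 1/(71495*(-40786 - 6876)) = 1/(71495*(-47662)) = 1/(-3407594690) = -1/3407594690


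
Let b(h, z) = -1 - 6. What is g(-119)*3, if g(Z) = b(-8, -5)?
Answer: -21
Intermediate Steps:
b(h, z) = -7
g(Z) = -7
g(-119)*3 = -7*3 = -21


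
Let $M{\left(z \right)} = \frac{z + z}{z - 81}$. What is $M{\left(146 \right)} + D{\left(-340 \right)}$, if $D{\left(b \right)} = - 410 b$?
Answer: $\frac{9061292}{65} \approx 1.394 \cdot 10^{5}$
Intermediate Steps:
$M{\left(z \right)} = \frac{2 z}{-81 + z}$
$M{\left(146 \right)} + D{\left(-340 \right)} = 2 \cdot 146 \frac{1}{-81 + 146} - -139400 = 2 \cdot 146 \cdot \frac{1}{65} + 139400 = \frac{292}{65} + 139400 = \frac{9061292}{65}$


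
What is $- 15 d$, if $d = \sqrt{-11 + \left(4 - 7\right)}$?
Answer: $- 15 i \sqrt{14} \approx - 56.125 i$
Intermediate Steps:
$d = i \sqrt{14}$ ($d = \sqrt{-11 + \left(4 - 7\right)} = \sqrt{-11 - 3} = \sqrt{-14} = i \sqrt{14} \approx 3.7417 i$)
$- 15 d = - 15 i \sqrt{14}$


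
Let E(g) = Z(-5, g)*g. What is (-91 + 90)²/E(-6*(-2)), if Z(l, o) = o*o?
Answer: 1/1728 ≈ 0.00057870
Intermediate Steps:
Z(l, o) = o²
E(g) = g³ (E(g) = g²*g = g³)
(-91 + 90)²/E(-6*(-2)) = (-91 + 90)²/((-6*(-2))³) = (-1)²/(12³) = 1/1728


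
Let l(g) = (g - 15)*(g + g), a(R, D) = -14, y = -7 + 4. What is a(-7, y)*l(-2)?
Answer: -952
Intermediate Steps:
y = -3
l(g) = 2*g*(-15 + g) (l(g) = (-15 + g)*(2*g) = 2*g*(-15 + g))
a(-7, y)*l(-2) = -28*(-2)*(-15 - 2) = -28*(-2)*(-17) = -14*68 = -952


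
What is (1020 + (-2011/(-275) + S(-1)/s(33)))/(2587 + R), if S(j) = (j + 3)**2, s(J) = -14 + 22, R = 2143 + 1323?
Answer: 565297/3329150 ≈ 0.16980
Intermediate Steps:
R = 3466
s(J) = 8
S(j) = (3 + j)**2
(1020 + (-2011/(-275) + S(-1)/s(33)))/(2587 + R) = (1020 + (-2011/(-275) + (3 - 1)**2/8))/(2587 + 3466) = (1020 + (-2011*(-1/275) + 2**2*(1/8)))/6053 = (1020 + (2011/275 + 4*(1/8)))*(1/6053) = (1020 + (2011/275 + 1/2))*(1/6053) = (1020 + 4297/550)*(1/6053) = (565297/550)*(1/6053) = 565297/3329150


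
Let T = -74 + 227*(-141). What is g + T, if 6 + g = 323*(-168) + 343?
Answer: -86008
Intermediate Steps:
T = -32081 (T = -74 - 32007 = -32081)
g = -53927 (g = -6 + (323*(-168) + 343) = -6 + (-54264 + 343) = -6 - 53921 = -53927)
g + T = -53927 - 32081 = -86008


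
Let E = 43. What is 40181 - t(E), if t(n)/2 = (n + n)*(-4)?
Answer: 40869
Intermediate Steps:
t(n) = -16*n (t(n) = 2*((n + n)*(-4)) = 2*((2*n)*(-4)) = 2*(-8*n) = -16*n)
40181 - t(E) = 40181 - (-16)*43 = 40181 - 1*(-688) = 40181 + 688 = 40869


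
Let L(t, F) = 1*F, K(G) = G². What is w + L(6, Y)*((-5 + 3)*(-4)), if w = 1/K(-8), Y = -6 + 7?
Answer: 513/64 ≈ 8.0156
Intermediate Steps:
Y = 1
L(t, F) = F
w = 1/64 (w = 1/((-8)²) = 1/64 ≈ 0.015625)
w + L(6, Y)*((-5 + 3)*(-4)) = 1/64 + 1*((-5 + 3)*(-4)) = 1/64 + 1*(-2*(-4)) = 1/64 + 1*8 = 1/64 + 8 = 513/64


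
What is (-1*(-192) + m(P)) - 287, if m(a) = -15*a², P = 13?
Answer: -2630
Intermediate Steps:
(-1*(-192) + m(P)) - 287 = (-1*(-192) - 15*13²) - 287 = (192 - 15*169) - 287 = (192 - 2535) - 287 = -2343 - 287 = -2630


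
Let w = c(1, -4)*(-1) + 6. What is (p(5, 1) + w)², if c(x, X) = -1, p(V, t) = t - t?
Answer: 49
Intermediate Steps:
p(V, t) = 0
w = 7 (w = -1*(-1) + 6 = 1 + 6 = 7)
(p(5, 1) + w)² = (0 + 7)² = 7² = 49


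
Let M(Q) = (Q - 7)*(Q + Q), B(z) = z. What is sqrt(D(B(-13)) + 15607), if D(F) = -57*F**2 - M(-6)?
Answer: sqrt(5818) ≈ 76.276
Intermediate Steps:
M(Q) = 2*Q*(-7 + Q) (M(Q) = (-7 + Q)*(2*Q) = 2*Q*(-7 + Q))
D(F) = -156 - 57*F**2 (D(F) = -57*F**2 - 2*(-6)*(-7 - 6) = -57*F**2 - 2*(-6)*(-13) = -57*F**2 - 1*156 = -57*F**2 - 156 = -156 - 57*F**2)
sqrt(D(B(-13)) + 15607) = sqrt((-156 - 57*(-13)**2) + 15607) = sqrt((-156 - 57*169) + 15607) = sqrt((-156 - 9633) + 15607) = sqrt(-9789 + 15607) = sqrt(5818)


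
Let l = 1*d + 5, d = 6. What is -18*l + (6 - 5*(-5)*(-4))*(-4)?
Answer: 178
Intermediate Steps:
l = 11 (l = 1*6 + 5 = 6 + 5 = 11)
-18*l + (6 - 5*(-5)*(-4))*(-4) = -18*11 + (6 - 5*(-5)*(-4))*(-4) = -198 + (6 + 25*(-4))*(-4) = -198 + (6 - 100)*(-4) = -198 - 94*(-4) = -198 + 376 = 178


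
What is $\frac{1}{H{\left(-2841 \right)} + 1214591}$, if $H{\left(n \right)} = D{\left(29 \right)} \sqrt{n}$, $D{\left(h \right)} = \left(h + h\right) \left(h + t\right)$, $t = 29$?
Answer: $\frac{1214591}{1507381462417} - \frac{3364 i \sqrt{2841}}{1507381462417} \approx 8.0576 \cdot 10^{-7} - 1.1895 \cdot 10^{-7} i$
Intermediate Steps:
$D{\left(h \right)} = 2 h \left(29 + h\right)$ ($D{\left(h \right)} = \left(h + h\right) \left(h + 29\right) = 2 h \left(29 + h\right)$)
$H{\left(n \right)} = 3364 \sqrt{n}$ ($H{\left(n \right)} = 2 \cdot 29 \left(29 + 29\right) \sqrt{n} = 2 \cdot 29 \cdot 58 \sqrt{n} = 3364 \sqrt{n}$)
$\frac{1}{H{\left(-2841 \right)} + 1214591} = \frac{1}{3364 \sqrt{-2841} + 1214591} = \frac{1}{3364 i \sqrt{2841} + 1214591} = \frac{1}{1214591 + 3364 i \sqrt{2841}}$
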